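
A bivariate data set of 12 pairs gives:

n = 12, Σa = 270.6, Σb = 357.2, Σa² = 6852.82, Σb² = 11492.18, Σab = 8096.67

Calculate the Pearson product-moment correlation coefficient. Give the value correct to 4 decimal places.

r = (nΣab − ΣaΣb) / √[(nΣa² − (Σa)²)(nΣb² − (Σb)²)]
Numerator: 12×8096.67 − 270.6×357.2 = 501.72
Denominator: √[(82233.84 − 73224.36)(137906.16 − 127591.84)] = √[9009.48 × 10314.32] = 9639.8475
r = 501.72 / 9639.8475 ≈ 0.0520

0.0520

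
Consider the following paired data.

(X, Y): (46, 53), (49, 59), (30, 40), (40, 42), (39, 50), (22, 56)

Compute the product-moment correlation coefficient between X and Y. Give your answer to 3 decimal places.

n = 6, ΣX = 226, ΣY = 300, ΣX² = 9022, ΣY² = 15290, ΣXY = 11391
nΣXY − ΣXΣY = 68346 − 67800 = 546
nΣX² − (ΣX)² = 54132 − 51076 = 3056; nΣY² − (ΣY)² = 91740 − 90000 = 1740
r = 546 / √(3056 × 1740) = 546 / 2305.9575 ≈ 0.237

0.237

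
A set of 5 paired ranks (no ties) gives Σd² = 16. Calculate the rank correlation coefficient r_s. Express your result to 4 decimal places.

ρ = 1 − 6Σd² / [n(n²−1)] = 1 − 6×16 / (5×24)
  = 1 − 96/120 = 1 − 0.80000 ≈ 0.2000

0.2000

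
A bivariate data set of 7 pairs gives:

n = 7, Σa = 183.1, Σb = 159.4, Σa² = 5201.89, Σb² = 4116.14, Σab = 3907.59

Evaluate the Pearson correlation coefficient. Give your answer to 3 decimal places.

-0.585

r = (nΣab − ΣaΣb) / √[(nΣa² − (Σa)²)(nΣb² − (Σb)²)]
Numerator: 7×3907.59 − 183.1×159.4 = -1833.01
Denominator: √[(36413.23 − 33525.61)(28812.98 − 25408.36)] = √[2887.62 × 3404.62] = 3135.4822
r = -1833.01 / 3135.4822 ≈ -0.585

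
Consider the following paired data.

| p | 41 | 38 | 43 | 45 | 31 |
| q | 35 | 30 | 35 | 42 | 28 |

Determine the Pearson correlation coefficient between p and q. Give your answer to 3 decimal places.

n = 5, Σp = 198, Σq = 170, Σp² = 7960, Σq² = 5898, Σpq = 6838
nΣpq − ΣpΣq = 34190 − 33660 = 530
nΣp² − (Σp)² = 39800 − 39204 = 596; nΣq² − (Σq)² = 29490 − 28900 = 590
r = 530 / √(596 × 590) = 530 / 592.9924 ≈ 0.894

0.894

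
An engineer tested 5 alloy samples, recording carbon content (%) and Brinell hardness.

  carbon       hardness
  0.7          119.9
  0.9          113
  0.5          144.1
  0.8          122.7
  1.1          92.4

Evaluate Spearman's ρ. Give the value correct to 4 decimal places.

Rank carbon: 2, 4, 1, 3, 5
Rank hardness: 3, 2, 5, 4, 1
d = rank(carbon) − rank(hardness): -1, 2, -4, -1, 4; Σd² = 38
ρ = 1 − 6Σd² / [n(n²−1)] = 1 − 6×38 / (5×24) = 1 − 228/120 ≈ -0.9000

-0.9000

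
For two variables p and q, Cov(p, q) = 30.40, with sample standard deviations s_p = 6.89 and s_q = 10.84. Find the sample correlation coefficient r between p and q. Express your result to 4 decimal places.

r = Cov(p,q) / (s_p · s_q) = 30.40 / (6.89 × 10.84)
  = 30.40 / 74.6876 ≈ 0.4070

0.4070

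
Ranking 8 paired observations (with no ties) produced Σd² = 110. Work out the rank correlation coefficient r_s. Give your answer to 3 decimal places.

-0.310

ρ = 1 − 6Σd² / [n(n²−1)] = 1 − 6×110 / (8×63)
  = 1 − 660/504 = 1 − 1.3095 ≈ -0.310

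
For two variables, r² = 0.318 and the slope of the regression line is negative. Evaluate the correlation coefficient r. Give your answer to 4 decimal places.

|r| = √0.318 = 0.5639
The association is negative, so r = −0.5639.

-0.5639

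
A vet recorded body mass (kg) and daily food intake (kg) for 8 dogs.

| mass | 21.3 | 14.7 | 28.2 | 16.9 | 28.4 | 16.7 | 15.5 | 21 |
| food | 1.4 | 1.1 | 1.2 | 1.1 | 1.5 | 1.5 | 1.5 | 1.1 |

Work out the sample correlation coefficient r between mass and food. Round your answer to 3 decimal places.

0.124

n = 8, Σx = 162.7, Σy = 10.4, Σx² = 3517.33, Σy² = 13.78, Σxy = 212.42
nΣxy − ΣxΣy = 1699.36 − 1692.08 = 7.28
nΣx² − (Σx)² = 28138.64 − 26471.29 = 1667.35; nΣy² − (Σy)² = 110.24 − 108.16 = 2.08
r = 7.28 / √(1667.35 × 2.08) = 7.28 / 58.8905 ≈ 0.124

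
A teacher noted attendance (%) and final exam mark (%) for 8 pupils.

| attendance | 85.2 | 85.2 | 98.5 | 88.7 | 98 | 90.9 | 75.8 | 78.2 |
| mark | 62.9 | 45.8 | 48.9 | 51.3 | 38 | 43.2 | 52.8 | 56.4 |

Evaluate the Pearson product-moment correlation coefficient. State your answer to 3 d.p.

n = 8, Σx = 700.5, Σy = 399.3, Σx² = 61815.71, Σy² = 20355.99, Σxy = 34691.8
nΣxy − ΣxΣy = 277534.4 − 279709.65 = -2175.25
nΣx² − (Σx)² = 494525.68 − 490700.25 = 3825.43; nΣy² − (Σy)² = 162847.92 − 159440.49 = 3407.43
r = -2175.25 / √(3825.43 × 3407.43) = -2175.25 / 3610.3857 ≈ -0.602

-0.602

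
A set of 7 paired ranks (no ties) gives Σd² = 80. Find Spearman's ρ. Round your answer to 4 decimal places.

ρ = 1 − 6Σd² / [n(n²−1)] = 1 − 6×80 / (7×48)
  = 1 − 480/336 = 1 − 1.42857 ≈ -0.4286

-0.4286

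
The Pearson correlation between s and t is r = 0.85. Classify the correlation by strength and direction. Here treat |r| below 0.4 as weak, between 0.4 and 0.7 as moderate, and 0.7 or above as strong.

strong positive

r = 0.85 > 0 so the relationship is positive.
|r| = 0.85, which falls in the strong range.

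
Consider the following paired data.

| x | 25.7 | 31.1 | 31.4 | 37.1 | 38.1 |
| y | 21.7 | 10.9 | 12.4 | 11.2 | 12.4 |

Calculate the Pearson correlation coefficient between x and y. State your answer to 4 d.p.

-0.7451

n = 5, Σx = 163.4, Σy = 68.6, Σx² = 5441.68, Σy² = 1022.66, Σxy = 2174
nΣxy − ΣxΣy = 10870 − 11209.24 = -339.24
nΣx² − (Σx)² = 27208.4 − 26699.56 = 508.84; nΣy² − (Σy)² = 5113.3 − 4705.96 = 407.34
r = -339.24 / √(508.84 × 407.34) = -339.24 / 455.2701 ≈ -0.7451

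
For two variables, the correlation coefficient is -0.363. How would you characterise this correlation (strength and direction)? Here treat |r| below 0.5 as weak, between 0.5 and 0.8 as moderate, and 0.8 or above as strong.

weak negative

r = -0.363 < 0 so the relationship is negative.
|r| = 0.363, which falls in the weak range.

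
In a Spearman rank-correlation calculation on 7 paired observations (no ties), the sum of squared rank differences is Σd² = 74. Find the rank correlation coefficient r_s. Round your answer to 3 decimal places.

ρ = 1 − 6Σd² / [n(n²−1)] = 1 − 6×74 / (7×48)
  = 1 − 444/336 = 1 − 1.3214 ≈ -0.321

-0.321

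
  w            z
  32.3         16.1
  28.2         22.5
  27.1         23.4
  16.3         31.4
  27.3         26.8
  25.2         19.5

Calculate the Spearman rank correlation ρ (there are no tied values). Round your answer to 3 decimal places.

-0.600

Rank w: 6, 5, 3, 1, 4, 2
Rank z: 1, 3, 4, 6, 5, 2
d = rank(w) − rank(z): 5, 2, -1, -5, -1, 0; Σd² = 56
ρ = 1 − 6Σd² / [n(n²−1)] = 1 − 6×56 / (6×35) = 1 − 336/210 ≈ -0.600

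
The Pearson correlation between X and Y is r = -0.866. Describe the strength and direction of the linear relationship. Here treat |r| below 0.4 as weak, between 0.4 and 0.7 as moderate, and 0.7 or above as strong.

r = -0.866 < 0 so the relationship is negative.
|r| = 0.866, which falls in the strong range.

strong negative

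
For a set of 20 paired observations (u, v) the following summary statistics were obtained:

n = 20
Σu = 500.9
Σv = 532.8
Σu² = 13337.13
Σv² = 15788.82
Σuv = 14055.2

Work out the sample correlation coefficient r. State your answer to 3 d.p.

r = (nΣuv − ΣuΣv) / √[(nΣu² − (Σu)²)(nΣv² − (Σv)²)]
Numerator: 20×14055.2 − 500.9×532.8 = 14224.48
Denominator: √[(266742.6 − 250900.81)(315776.4 − 283875.84)] = √[15841.79 × 31900.56] = 22480.2574
r = 14224.48 / 22480.2574 ≈ 0.633

0.633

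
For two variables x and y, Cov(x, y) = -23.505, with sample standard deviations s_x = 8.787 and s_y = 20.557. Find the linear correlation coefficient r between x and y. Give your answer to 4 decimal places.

r = Cov(x,y) / (s_x · s_y) = -23.505 / (8.787 × 20.557)
  = -23.505 / 180.6344 ≈ -0.1301

-0.1301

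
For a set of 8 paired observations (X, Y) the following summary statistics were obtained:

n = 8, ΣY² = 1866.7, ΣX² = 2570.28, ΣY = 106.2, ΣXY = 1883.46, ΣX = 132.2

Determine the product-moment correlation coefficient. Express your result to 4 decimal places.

r = (nΣXY − ΣXΣY) / √[(nΣX² − (ΣX)²)(nΣY² − (ΣY)²)]
Numerator: 8×1883.46 − 132.2×106.2 = 1028.04
Denominator: √[(20562.24 − 17476.84)(14933.6 − 11278.44)] = √[3085.4 × 3655.16] = 3358.2184
r = 1028.04 / 3358.2184 ≈ 0.3061

0.3061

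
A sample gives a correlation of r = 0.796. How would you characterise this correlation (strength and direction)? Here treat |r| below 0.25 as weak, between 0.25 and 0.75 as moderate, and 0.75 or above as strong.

strong positive

r = 0.796 > 0 so the relationship is positive.
|r| = 0.796, which falls in the strong range.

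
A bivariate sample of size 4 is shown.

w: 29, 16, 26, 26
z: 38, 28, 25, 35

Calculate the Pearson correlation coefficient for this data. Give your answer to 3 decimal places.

0.531

n = 4, Σw = 97, Σz = 126, Σw² = 2449, Σz² = 4078, Σwz = 3110
nΣwz − ΣwΣz = 12440 − 12222 = 218
nΣw² − (Σw)² = 9796 − 9409 = 387; nΣz² − (Σz)² = 16312 − 15876 = 436
r = 218 / √(387 × 436) = 218 / 410.7700 ≈ 0.531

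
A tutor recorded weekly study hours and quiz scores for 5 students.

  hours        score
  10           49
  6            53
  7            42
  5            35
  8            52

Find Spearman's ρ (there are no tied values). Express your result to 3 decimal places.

Rank hours: 5, 2, 3, 1, 4
Rank score: 3, 5, 2, 1, 4
d = rank(hours) − rank(score): 2, -3, 1, 0, 0; Σd² = 14
ρ = 1 − 6Σd² / [n(n²−1)] = 1 − 6×14 / (5×24) = 1 − 84/120 ≈ 0.300

0.300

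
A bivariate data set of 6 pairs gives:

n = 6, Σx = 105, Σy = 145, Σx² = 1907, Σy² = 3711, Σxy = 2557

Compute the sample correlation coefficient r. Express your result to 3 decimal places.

0.163

r = (nΣxy − ΣxΣy) / √[(nΣx² − (Σx)²)(nΣy² − (Σy)²)]
Numerator: 6×2557 − 105×145 = 117
Denominator: √[(11442 − 11025)(22266 − 21025)] = √[417 × 1241] = 719.3726
r = 117 / 719.3726 ≈ 0.163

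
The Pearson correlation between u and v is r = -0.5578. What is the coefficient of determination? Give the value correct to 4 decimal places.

r² = (-0.5578)² = 0.3111

0.3111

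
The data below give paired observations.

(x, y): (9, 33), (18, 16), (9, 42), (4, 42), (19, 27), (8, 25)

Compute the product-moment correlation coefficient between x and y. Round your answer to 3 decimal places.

-0.725

n = 6, Σx = 67, Σy = 185, Σx² = 927, Σy² = 6227, Σxy = 1844
nΣxy − ΣxΣy = 11064 − 12395 = -1331
nΣx² − (Σx)² = 5562 − 4489 = 1073; nΣy² − (Σy)² = 37362 − 34225 = 3137
r = -1331 / √(1073 × 3137) = -1331 / 1834.6665 ≈ -0.725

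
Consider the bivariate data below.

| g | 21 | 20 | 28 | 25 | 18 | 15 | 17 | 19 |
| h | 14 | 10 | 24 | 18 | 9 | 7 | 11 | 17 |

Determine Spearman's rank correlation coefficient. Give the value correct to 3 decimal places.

Rank g: 6, 5, 8, 7, 3, 1, 2, 4
Rank h: 5, 3, 8, 7, 2, 1, 4, 6
d = rank(g) − rank(h): 1, 2, 0, 0, 1, 0, -2, -2; Σd² = 14
ρ = 1 − 6Σd² / [n(n²−1)] = 1 − 6×14 / (8×63) = 1 − 84/504 ≈ 0.833

0.833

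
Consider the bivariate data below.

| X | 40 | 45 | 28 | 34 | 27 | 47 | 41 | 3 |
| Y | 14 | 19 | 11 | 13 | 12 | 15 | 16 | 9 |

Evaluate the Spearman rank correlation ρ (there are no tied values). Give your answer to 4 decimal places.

0.9048

Rank X: 5, 7, 3, 4, 2, 8, 6, 1
Rank Y: 5, 8, 2, 4, 3, 6, 7, 1
d = rank(X) − rank(Y): 0, -1, 1, 0, -1, 2, -1, 0; Σd² = 8
ρ = 1 − 6Σd² / [n(n²−1)] = 1 − 6×8 / (8×63) = 1 − 48/504 ≈ 0.9048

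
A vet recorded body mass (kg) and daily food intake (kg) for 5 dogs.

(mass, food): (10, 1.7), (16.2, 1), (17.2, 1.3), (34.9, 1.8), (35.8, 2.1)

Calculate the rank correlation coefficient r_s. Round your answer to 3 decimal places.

0.700

Rank mass: 1, 2, 3, 4, 5
Rank food: 3, 1, 2, 4, 5
d = rank(mass) − rank(food): -2, 1, 1, 0, 0; Σd² = 6
ρ = 1 − 6Σd² / [n(n²−1)] = 1 − 6×6 / (5×24) = 1 − 36/120 ≈ 0.700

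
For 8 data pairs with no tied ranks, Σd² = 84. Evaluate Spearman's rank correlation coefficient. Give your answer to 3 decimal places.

0.000

ρ = 1 − 6Σd² / [n(n²−1)] = 1 − 6×84 / (8×63)
  = 1 − 504/504 = 1 − 1.0000 ≈ 0.000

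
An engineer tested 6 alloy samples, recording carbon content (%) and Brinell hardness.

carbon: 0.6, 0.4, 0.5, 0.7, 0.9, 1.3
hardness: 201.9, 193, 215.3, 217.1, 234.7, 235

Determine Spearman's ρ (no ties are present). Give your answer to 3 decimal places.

Rank carbon: 3, 1, 2, 4, 5, 6
Rank hardness: 2, 1, 3, 4, 5, 6
d = rank(carbon) − rank(hardness): 1, 0, -1, 0, 0, 0; Σd² = 2
ρ = 1 − 6Σd² / [n(n²−1)] = 1 − 6×2 / (6×35) = 1 − 12/210 ≈ 0.943

0.943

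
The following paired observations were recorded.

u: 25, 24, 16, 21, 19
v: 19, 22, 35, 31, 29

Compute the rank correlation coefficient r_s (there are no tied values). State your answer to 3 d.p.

-0.900

Rank u: 5, 4, 1, 3, 2
Rank v: 1, 2, 5, 4, 3
d = rank(u) − rank(v): 4, 2, -4, -1, -1; Σd² = 38
ρ = 1 − 6Σd² / [n(n²−1)] = 1 − 6×38 / (5×24) = 1 − 228/120 ≈ -0.900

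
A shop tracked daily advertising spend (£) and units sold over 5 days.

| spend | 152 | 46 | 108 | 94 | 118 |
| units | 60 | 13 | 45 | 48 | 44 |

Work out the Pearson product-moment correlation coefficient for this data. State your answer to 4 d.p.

n = 5, Σx = 518, Σy = 210, Σx² = 59644, Σy² = 10034, Σxy = 24282
nΣxy − ΣxΣy = 121410 − 108780 = 12630
nΣx² − (Σx)² = 298220 − 268324 = 29896; nΣy² − (Σy)² = 50170 − 44100 = 6070
r = 12630 / √(29896 × 6070) = 12630 / 13471.0326 ≈ 0.9376

0.9376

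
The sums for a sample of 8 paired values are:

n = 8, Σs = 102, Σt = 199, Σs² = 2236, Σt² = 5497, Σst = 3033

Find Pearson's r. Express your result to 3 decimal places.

0.693

r = (nΣst − ΣsΣt) / √[(nΣs² − (Σs)²)(nΣt² − (Σt)²)]
Numerator: 8×3033 − 102×199 = 3966
Denominator: √[(17888 − 10404)(43976 − 39601)] = √[7484 × 4375] = 5722.1063
r = 3966 / 5722.1063 ≈ 0.693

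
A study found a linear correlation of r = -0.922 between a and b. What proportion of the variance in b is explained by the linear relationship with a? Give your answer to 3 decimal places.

0.850

r² = (-0.922)² = 0.850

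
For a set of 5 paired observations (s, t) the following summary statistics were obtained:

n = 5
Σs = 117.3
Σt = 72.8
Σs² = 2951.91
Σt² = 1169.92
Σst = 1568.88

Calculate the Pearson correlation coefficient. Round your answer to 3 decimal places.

-0.937

r = (nΣst − ΣsΣt) / √[(nΣs² − (Σs)²)(nΣt² − (Σt)²)]
Numerator: 5×1568.88 − 117.3×72.8 = -695.04
Denominator: √[(14759.55 − 13759.29)(5849.6 − 5299.84)] = √[1000.26 × 549.76] = 741.5544
r = -695.04 / 741.5544 ≈ -0.937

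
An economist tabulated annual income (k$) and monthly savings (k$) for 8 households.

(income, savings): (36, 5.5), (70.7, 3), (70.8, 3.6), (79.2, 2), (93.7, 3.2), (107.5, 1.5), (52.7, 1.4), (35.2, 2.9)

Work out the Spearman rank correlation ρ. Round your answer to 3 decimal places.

-0.190

Rank income: 2, 4, 5, 6, 7, 8, 3, 1
Rank savings: 8, 5, 7, 3, 6, 2, 1, 4
d = rank(income) − rank(savings): -6, -1, -2, 3, 1, 6, 2, -3; Σd² = 100
ρ = 1 − 6Σd² / [n(n²−1)] = 1 − 6×100 / (8×63) = 1 − 600/504 ≈ -0.190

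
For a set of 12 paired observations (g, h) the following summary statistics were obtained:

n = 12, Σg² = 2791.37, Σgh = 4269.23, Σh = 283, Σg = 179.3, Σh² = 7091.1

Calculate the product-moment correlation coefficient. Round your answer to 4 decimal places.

r = (nΣgh − ΣgΣh) / √[(nΣg² − (Σg)²)(nΣh² − (Σh)²)]
Numerator: 12×4269.23 − 179.3×283 = 488.86
Denominator: √[(33496.44 − 32148.49)(85093.2 − 80089)] = √[1347.95 × 5004.2] = 2597.1930
r = 488.86 / 2597.1930 ≈ 0.1882

0.1882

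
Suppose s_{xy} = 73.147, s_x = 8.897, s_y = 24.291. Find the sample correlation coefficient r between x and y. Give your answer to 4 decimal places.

0.3385

r = Cov(x,y) / (s_x · s_y) = 73.147 / (8.897 × 24.291)
  = 73.147 / 216.1170 ≈ 0.3385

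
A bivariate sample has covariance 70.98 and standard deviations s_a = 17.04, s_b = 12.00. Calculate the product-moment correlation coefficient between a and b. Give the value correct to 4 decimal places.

r = Cov(a,b) / (s_a · s_b) = 70.98 / (17.04 × 12.00)
  = 70.98 / 204.4800 ≈ 0.3471

0.3471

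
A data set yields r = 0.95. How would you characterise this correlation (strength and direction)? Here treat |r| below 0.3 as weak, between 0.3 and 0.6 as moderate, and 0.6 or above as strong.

strong positive

r = 0.95 > 0 so the relationship is positive.
|r| = 0.95, which falls in the strong range.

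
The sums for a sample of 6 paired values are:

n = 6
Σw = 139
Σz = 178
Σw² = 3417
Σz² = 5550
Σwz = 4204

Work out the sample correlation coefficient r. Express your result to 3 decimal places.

0.349

r = (nΣwz − ΣwΣz) / √[(nΣw² − (Σw)²)(nΣz² − (Σz)²)]
Numerator: 6×4204 − 139×178 = 482
Denominator: √[(20502 − 19321)(33300 − 31684)] = √[1181 × 1616] = 1381.4833
r = 482 / 1381.4833 ≈ 0.349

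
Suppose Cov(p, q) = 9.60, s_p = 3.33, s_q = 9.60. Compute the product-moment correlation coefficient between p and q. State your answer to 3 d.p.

0.300

r = Cov(p,q) / (s_p · s_q) = 9.60 / (3.33 × 9.60)
  = 9.60 / 31.9680 ≈ 0.300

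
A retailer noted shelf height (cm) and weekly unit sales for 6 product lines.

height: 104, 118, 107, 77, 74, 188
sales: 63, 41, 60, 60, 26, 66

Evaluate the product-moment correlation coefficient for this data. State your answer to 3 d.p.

0.485

n = 6, Σx = 668, Σy = 316, Σx² = 82938, Σy² = 17882, Σxy = 36762
nΣxy − ΣxΣy = 220572 − 211088 = 9484
nΣx² − (Σx)² = 497628 − 446224 = 51404; nΣy² − (Σy)² = 107292 − 99856 = 7436
r = 9484 / √(51404 × 7436) = 9484 / 19550.9627 ≈ 0.485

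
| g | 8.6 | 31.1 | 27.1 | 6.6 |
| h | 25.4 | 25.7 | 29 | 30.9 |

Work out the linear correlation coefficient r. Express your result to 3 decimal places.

-0.293

n = 4, Σg = 73.4, Σh = 111, Σg² = 1819.14, Σh² = 3101.46, Σgh = 2007.55
nΣgh − ΣgΣh = 8030.2 − 8147.4 = -117.2
nΣg² − (Σg)² = 7276.56 − 5387.56 = 1889; nΣh² − (Σh)² = 12405.84 − 12321 = 84.84
r = -117.2 / √(1889 × 84.84) = -117.2 / 400.3283 ≈ -0.293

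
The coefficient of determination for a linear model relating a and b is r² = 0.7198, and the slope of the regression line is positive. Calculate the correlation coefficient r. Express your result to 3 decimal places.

0.848

|r| = √0.7198 = 0.848
The association is positive, so r = 0.848.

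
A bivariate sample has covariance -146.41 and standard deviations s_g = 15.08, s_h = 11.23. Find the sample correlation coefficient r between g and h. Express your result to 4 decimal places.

r = Cov(g,h) / (s_g · s_h) = -146.41 / (15.08 × 11.23)
  = -146.41 / 169.3484 ≈ -0.8645

-0.8645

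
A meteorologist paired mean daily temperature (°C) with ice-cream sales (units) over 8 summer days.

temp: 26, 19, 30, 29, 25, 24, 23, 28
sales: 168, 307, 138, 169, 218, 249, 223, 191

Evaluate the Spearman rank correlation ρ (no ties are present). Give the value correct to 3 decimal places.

Rank temp: 5, 1, 8, 7, 4, 3, 2, 6
Rank sales: 2, 8, 1, 3, 5, 7, 6, 4
d = rank(temp) − rank(sales): 3, -7, 7, 4, -1, -4, -4, 2; Σd² = 160
ρ = 1 − 6Σd² / [n(n²−1)] = 1 − 6×160 / (8×63) = 1 − 960/504 ≈ -0.905

-0.905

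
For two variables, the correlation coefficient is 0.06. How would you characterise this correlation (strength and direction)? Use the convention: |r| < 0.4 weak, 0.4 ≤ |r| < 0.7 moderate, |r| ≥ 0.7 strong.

weak positive

r = 0.06 > 0 so the relationship is positive.
|r| = 0.06, which falls in the weak range.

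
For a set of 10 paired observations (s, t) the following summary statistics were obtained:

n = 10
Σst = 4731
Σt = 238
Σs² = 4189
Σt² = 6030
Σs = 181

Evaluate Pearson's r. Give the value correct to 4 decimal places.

r = (nΣst − ΣsΣt) / √[(nΣs² − (Σs)²)(nΣt² − (Σt)²)]
Numerator: 10×4731 − 181×238 = 4232
Denominator: √[(41890 − 32761)(60300 − 56644)] = √[9129 × 3656] = 5777.1640
r = 4232 / 5777.1640 ≈ 0.7325

0.7325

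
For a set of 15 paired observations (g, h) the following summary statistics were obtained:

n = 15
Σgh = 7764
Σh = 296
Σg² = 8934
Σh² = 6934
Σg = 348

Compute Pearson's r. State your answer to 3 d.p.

0.925

r = (nΣgh − ΣgΣh) / √[(nΣg² − (Σg)²)(nΣh² − (Σh)²)]
Numerator: 15×7764 − 348×296 = 13452
Denominator: √[(134010 − 121104)(104010 − 87616)] = √[12906 × 16394] = 14545.8229
r = 13452 / 14545.8229 ≈ 0.925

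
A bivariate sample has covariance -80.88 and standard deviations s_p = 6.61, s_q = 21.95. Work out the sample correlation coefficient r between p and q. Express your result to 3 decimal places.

-0.557

r = Cov(p,q) / (s_p · s_q) = -80.88 / (6.61 × 21.95)
  = -80.88 / 145.0895 ≈ -0.557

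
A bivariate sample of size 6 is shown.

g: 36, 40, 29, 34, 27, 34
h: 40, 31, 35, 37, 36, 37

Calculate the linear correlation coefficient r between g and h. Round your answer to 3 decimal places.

n = 6, Σg = 200, Σh = 216, Σg² = 6778, Σh² = 7820, Σgh = 7183
nΣgh − ΣgΣh = 43098 − 43200 = -102
nΣg² − (Σg)² = 40668 − 40000 = 668; nΣh² − (Σh)² = 46920 − 46656 = 264
r = -102 / √(668 × 264) = -102 / 419.9429 ≈ -0.243

-0.243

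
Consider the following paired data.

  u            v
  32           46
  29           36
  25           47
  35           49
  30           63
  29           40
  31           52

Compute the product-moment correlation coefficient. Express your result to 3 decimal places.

0.189

n = 7, Σu = 211, Σv = 333, Σu² = 6417, Σv² = 16295, Σuv = 10068
nΣuv − ΣuΣv = 70476 − 70263 = 213
nΣu² − (Σu)² = 44919 − 44521 = 398; nΣv² − (Σv)² = 114065 − 110889 = 3176
r = 213 / √(398 × 3176) = 213 / 1124.2989 ≈ 0.189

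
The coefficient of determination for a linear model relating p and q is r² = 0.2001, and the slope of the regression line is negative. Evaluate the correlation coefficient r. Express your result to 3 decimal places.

|r| = √0.2001 = 0.447
The association is negative, so r = −0.447.

-0.447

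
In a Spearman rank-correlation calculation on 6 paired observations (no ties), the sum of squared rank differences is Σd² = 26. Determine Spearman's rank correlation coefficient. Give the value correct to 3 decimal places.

0.257

ρ = 1 − 6Σd² / [n(n²−1)] = 1 − 6×26 / (6×35)
  = 1 − 156/210 = 1 − 0.7429 ≈ 0.257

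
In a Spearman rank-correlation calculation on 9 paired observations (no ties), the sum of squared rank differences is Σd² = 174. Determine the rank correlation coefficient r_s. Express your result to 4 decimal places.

-0.4500

ρ = 1 − 6Σd² / [n(n²−1)] = 1 − 6×174 / (9×80)
  = 1 − 1044/720 = 1 − 1.45000 ≈ -0.4500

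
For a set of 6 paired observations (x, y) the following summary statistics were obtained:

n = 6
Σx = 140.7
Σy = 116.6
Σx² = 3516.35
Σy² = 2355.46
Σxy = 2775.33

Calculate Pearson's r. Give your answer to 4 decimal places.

0.2946

r = (nΣxy − ΣxΣy) / √[(nΣx² − (Σx)²)(nΣy² − (Σy)²)]
Numerator: 6×2775.33 − 140.7×116.6 = 246.36
Denominator: √[(21098.1 − 19796.49)(14132.76 − 13595.56)] = √[1301.61 × 537.2] = 836.1967
r = 246.36 / 836.1967 ≈ 0.2946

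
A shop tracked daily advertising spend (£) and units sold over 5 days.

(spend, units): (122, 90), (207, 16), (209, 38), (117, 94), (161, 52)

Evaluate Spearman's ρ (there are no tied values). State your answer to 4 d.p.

Rank spend: 2, 4, 5, 1, 3
Rank units: 4, 1, 2, 5, 3
d = rank(spend) − rank(units): -2, 3, 3, -4, 0; Σd² = 38
ρ = 1 − 6Σd² / [n(n²−1)] = 1 − 6×38 / (5×24) = 1 − 228/120 ≈ -0.9000

-0.9000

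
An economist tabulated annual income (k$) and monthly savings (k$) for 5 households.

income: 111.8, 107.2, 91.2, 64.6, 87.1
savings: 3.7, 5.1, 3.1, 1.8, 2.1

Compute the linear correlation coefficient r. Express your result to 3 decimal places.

n = 5, Σx = 461.9, Σy = 15.8, Σx² = 44068.09, Σy² = 56.96, Σxy = 1542.29
nΣxy − ΣxΣy = 7711.45 − 7298.02 = 413.43
nΣx² − (Σx)² = 220340.45 − 213351.61 = 6988.84; nΣy² − (Σy)² = 284.8 − 249.64 = 35.16
r = 413.43 / √(6988.84 × 35.16) = 413.43 / 495.7092 ≈ 0.834

0.834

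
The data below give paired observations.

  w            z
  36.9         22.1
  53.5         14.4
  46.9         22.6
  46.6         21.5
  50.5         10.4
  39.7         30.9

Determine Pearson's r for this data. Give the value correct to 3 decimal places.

-0.750

n = 6, Σw = 274.1, Σz = 121.9, Σw² = 12721.37, Σz² = 2731.75, Σwz = 5399.66
nΣwz − ΣwΣz = 32397.96 − 33412.79 = -1014.83
nΣw² − (Σw)² = 76328.22 − 75130.81 = 1197.41; nΣz² − (Σz)² = 16390.5 − 14859.61 = 1530.89
r = -1014.83 / √(1197.41 × 1530.89) = -1014.83 / 1353.9213 ≈ -0.750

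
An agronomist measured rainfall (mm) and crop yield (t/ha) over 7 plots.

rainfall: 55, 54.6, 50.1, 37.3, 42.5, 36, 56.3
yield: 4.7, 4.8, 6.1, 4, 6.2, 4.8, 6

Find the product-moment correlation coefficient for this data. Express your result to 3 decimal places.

n = 7, Σx = 331.8, Σy = 36.6, Σx² = 16179.4, Σy² = 195.82, Σxy = 1749.49
nΣxy − ΣxΣy = 12246.43 − 12143.88 = 102.55
nΣx² − (Σx)² = 113255.8 − 110091.24 = 3164.56; nΣy² − (Σy)² = 1370.74 − 1339.56 = 31.18
r = 102.55 / √(3164.56 × 31.18) = 102.55 / 314.1194 ≈ 0.326

0.326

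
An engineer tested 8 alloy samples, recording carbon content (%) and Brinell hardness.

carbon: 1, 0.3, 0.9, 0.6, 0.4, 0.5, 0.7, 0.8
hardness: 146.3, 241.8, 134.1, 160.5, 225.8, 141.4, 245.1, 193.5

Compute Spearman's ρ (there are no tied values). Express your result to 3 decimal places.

Rank carbon: 8, 1, 7, 4, 2, 3, 5, 6
Rank hardness: 3, 7, 1, 4, 6, 2, 8, 5
d = rank(carbon) − rank(hardness): 5, -6, 6, 0, -4, 1, -3, 1; Σd² = 124
ρ = 1 − 6Σd² / [n(n²−1)] = 1 − 6×124 / (8×63) = 1 − 744/504 ≈ -0.476

-0.476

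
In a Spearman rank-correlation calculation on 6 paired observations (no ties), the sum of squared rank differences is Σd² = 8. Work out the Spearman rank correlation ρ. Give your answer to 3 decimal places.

ρ = 1 − 6Σd² / [n(n²−1)] = 1 − 6×8 / (6×35)
  = 1 − 48/210 = 1 − 0.2286 ≈ 0.771

0.771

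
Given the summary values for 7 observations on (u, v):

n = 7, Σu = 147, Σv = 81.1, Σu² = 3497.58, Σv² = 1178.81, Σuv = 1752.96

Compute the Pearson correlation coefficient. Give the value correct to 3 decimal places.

r = (nΣuv − ΣuΣv) / √[(nΣu² − (Σu)²)(nΣv² − (Σv)²)]
Numerator: 7×1752.96 − 147×81.1 = 349.02
Denominator: √[(24483.06 − 21609)(8251.67 − 6577.21)] = √[2874.06 × 1674.46] = 2193.7408
r = 349.02 / 2193.7408 ≈ 0.159

0.159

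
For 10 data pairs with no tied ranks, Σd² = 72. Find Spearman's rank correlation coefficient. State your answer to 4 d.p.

0.5636

ρ = 1 − 6Σd² / [n(n²−1)] = 1 − 6×72 / (10×99)
  = 1 − 432/990 = 1 − 0.43636 ≈ 0.5636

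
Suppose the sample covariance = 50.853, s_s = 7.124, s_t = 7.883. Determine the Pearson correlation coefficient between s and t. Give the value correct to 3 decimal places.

r = Cov(s,t) / (s_s · s_t) = 50.853 / (7.124 × 7.883)
  = 50.853 / 56.1585 ≈ 0.906

0.906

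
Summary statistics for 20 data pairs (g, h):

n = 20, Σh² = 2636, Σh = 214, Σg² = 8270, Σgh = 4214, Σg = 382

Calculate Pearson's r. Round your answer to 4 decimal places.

0.2180

r = (nΣgh − ΣgΣh) / √[(nΣg² − (Σg)²)(nΣh² − (Σh)²)]
Numerator: 20×4214 − 382×214 = 2532
Denominator: √[(165400 − 145924)(52720 − 45796)] = √[19476 × 6924] = 11612.5718
r = 2532 / 11612.5718 ≈ 0.2180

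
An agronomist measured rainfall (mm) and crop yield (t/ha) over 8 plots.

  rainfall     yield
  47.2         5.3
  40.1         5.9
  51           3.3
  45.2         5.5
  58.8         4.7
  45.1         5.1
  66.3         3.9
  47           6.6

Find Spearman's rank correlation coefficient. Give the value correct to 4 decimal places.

-0.6905

Rank rainfall: 5, 1, 6, 3, 7, 2, 8, 4
Rank yield: 5, 7, 1, 6, 3, 4, 2, 8
d = rank(rainfall) − rank(yield): 0, -6, 5, -3, 4, -2, 6, -4; Σd² = 142
ρ = 1 − 6Σd² / [n(n²−1)] = 1 − 6×142 / (8×63) = 1 − 852/504 ≈ -0.6905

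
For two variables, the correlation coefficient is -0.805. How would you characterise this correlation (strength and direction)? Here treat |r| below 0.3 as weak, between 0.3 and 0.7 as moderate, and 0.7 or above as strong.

r = -0.805 < 0 so the relationship is negative.
|r| = 0.805, which falls in the strong range.

strong negative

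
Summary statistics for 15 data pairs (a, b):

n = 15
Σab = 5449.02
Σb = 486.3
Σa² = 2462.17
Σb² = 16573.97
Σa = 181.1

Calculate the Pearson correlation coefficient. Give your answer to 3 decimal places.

r = (nΣab − ΣaΣb) / √[(nΣa² − (Σa)²)(nΣb² − (Σb)²)]
Numerator: 15×5449.02 − 181.1×486.3 = -6333.63
Denominator: √[(36932.55 − 32797.21)(248609.55 − 236487.69)] = √[4135.34 × 12121.86] = 7080.1139
r = -6333.63 / 7080.1139 ≈ -0.895

-0.895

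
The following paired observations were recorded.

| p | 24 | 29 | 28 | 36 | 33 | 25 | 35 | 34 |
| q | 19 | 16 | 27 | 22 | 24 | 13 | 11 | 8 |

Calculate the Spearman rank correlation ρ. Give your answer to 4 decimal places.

-0.1905

Rank p: 1, 4, 3, 8, 5, 2, 7, 6
Rank q: 5, 4, 8, 6, 7, 3, 2, 1
d = rank(p) − rank(q): -4, 0, -5, 2, -2, -1, 5, 5; Σd² = 100
ρ = 1 − 6Σd² / [n(n²−1)] = 1 − 6×100 / (8×63) = 1 − 600/504 ≈ -0.1905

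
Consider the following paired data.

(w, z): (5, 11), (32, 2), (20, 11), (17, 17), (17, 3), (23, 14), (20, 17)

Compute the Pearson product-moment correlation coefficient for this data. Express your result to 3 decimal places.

n = 7, Σw = 134, Σz = 75, Σw² = 2956, Σz² = 1029, Σwz = 1341
nΣwz − ΣwΣz = 9387 − 10050 = -663
nΣw² − (Σw)² = 20692 − 17956 = 2736; nΣz² − (Σz)² = 7203 − 5625 = 1578
r = -663 / √(2736 × 1578) = -663 / 2077.8373 ≈ -0.319

-0.319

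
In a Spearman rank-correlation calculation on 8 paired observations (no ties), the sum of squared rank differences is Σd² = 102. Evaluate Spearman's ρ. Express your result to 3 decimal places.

ρ = 1 − 6Σd² / [n(n²−1)] = 1 − 6×102 / (8×63)
  = 1 − 612/504 = 1 − 1.2143 ≈ -0.214

-0.214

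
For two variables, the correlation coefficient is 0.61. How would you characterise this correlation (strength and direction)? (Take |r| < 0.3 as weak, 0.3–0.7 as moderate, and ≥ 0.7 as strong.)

moderate positive

r = 0.61 > 0 so the relationship is positive.
|r| = 0.61, which falls in the moderate range.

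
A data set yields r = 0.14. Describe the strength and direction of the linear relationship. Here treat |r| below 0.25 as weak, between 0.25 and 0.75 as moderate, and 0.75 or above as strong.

r = 0.14 > 0 so the relationship is positive.
|r| = 0.14, which falls in the weak range.

weak positive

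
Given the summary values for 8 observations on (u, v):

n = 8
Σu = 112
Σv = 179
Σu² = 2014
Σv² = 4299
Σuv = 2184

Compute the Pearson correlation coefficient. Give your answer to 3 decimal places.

r = (nΣuv − ΣuΣv) / √[(nΣu² − (Σu)²)(nΣv² − (Σv)²)]
Numerator: 8×2184 − 112×179 = -2576
Denominator: √[(16112 − 12544)(34392 − 32041)] = √[3568 × 2351] = 2896.2679
r = -2576 / 2896.2679 ≈ -0.889

-0.889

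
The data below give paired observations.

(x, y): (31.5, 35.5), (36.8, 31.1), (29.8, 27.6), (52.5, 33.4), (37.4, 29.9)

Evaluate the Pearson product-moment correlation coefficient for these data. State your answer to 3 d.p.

n = 5, Σx = 188, Σy = 157.5, Σx² = 7389.54, Σy² = 4998.79, Σxy = 5956.97
nΣxy − ΣxΣy = 29784.85 − 29610 = 174.85
nΣx² − (Σx)² = 36947.7 − 35344 = 1603.7; nΣy² − (Σy)² = 24993.95 − 24806.25 = 187.7
r = 174.85 / √(1603.7 × 187.7) = 174.85 / 548.6479 ≈ 0.319

0.319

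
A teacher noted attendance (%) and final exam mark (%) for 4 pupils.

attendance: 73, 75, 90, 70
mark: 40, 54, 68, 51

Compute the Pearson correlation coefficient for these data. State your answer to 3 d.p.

0.841

n = 4, Σx = 308, Σy = 213, Σx² = 23954, Σy² = 11741, Σxy = 16660
nΣxy − ΣxΣy = 66640 − 65604 = 1036
nΣx² − (Σx)² = 95816 − 94864 = 952; nΣy² − (Σy)² = 46964 − 45369 = 1595
r = 1036 / √(952 × 1595) = 1036 / 1232.2500 ≈ 0.841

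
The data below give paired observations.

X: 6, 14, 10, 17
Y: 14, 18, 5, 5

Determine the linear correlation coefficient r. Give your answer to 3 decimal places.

-0.239

n = 4, ΣX = 47, ΣY = 42, ΣX² = 621, ΣY² = 570, ΣXY = 471
nΣXY − ΣXΣY = 1884 − 1974 = -90
nΣX² − (ΣX)² = 2484 − 2209 = 275; nΣY² − (ΣY)² = 2280 − 1764 = 516
r = -90 / √(275 × 516) = -90 / 376.6962 ≈ -0.239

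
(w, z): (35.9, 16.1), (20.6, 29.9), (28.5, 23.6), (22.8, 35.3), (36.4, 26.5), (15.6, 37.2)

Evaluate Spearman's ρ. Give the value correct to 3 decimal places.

-0.771

Rank w: 5, 2, 4, 3, 6, 1
Rank z: 1, 4, 2, 5, 3, 6
d = rank(w) − rank(z): 4, -2, 2, -2, 3, -5; Σd² = 62
ρ = 1 − 6Σd² / [n(n²−1)] = 1 − 6×62 / (6×35) = 1 − 372/210 ≈ -0.771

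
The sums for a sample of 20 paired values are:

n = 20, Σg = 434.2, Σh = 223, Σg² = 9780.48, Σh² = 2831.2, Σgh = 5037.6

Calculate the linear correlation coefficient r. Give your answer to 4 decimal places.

0.5618

r = (nΣgh − ΣgΣh) / √[(nΣg² − (Σg)²)(nΣh² − (Σh)²)]
Numerator: 20×5037.6 − 434.2×223 = 3925.4
Denominator: √[(195609.6 − 188529.64)(56624 − 49729)] = √[7079.96 × 6895] = 6986.8680
r = 3925.4 / 6986.8680 ≈ 0.5618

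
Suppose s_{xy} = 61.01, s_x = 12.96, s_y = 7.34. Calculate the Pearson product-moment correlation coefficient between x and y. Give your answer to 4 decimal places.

r = Cov(x,y) / (s_x · s_y) = 61.01 / (12.96 × 7.34)
  = 61.01 / 95.1264 ≈ 0.6414

0.6414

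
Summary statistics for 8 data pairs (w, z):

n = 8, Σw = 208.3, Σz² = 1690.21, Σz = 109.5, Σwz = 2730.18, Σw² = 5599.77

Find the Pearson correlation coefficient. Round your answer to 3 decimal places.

r = (nΣwz − ΣwΣz) / √[(nΣw² − (Σw)²)(nΣz² − (Σz)²)]
Numerator: 8×2730.18 − 208.3×109.5 = -967.41
Denominator: √[(44798.16 − 43388.89)(13521.68 − 11990.25)] = √[1409.27 × 1531.43] = 1469.0808
r = -967.41 / 1469.0808 ≈ -0.659

-0.659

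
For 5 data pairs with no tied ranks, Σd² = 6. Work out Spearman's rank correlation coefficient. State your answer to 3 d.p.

ρ = 1 − 6Σd² / [n(n²−1)] = 1 − 6×6 / (5×24)
  = 1 − 36/120 = 1 − 0.3000 ≈ 0.700

0.700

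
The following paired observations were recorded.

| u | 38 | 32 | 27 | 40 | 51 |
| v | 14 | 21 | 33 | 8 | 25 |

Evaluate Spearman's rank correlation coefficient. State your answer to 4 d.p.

Rank u: 3, 2, 1, 4, 5
Rank v: 2, 3, 5, 1, 4
d = rank(u) − rank(v): 1, -1, -4, 3, 1; Σd² = 28
ρ = 1 − 6Σd² / [n(n²−1)] = 1 − 6×28 / (5×24) = 1 − 168/120 ≈ -0.4000

-0.4000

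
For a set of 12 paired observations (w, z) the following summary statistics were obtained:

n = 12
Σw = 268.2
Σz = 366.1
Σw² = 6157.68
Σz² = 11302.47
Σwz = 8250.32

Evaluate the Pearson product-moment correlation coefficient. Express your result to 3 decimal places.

r = (nΣwz − ΣwΣz) / √[(nΣw² − (Σw)²)(nΣz² − (Σz)²)]
Numerator: 12×8250.32 − 268.2×366.1 = 815.82
Denominator: √[(73892.16 − 71931.24)(135629.64 − 134029.21)] = √[1960.92 × 1600.43] = 1771.5291
r = 815.82 / 1771.5291 ≈ 0.461

0.461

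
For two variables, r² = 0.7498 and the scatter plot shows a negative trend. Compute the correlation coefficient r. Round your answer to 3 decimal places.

-0.866

|r| = √0.7498 = 0.866
The association is negative, so r = −0.866.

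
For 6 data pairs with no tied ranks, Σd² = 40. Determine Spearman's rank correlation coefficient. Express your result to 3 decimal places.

ρ = 1 − 6Σd² / [n(n²−1)] = 1 − 6×40 / (6×35)
  = 1 − 240/210 = 1 − 1.1429 ≈ -0.143

-0.143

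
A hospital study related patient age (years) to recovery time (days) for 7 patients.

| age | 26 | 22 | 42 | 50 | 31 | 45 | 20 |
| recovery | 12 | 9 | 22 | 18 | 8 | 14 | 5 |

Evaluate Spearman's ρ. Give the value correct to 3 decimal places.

0.786

Rank age: 3, 2, 5, 7, 4, 6, 1
Rank recovery: 4, 3, 7, 6, 2, 5, 1
d = rank(age) − rank(recovery): -1, -1, -2, 1, 2, 1, 0; Σd² = 12
ρ = 1 − 6Σd² / [n(n²−1)] = 1 − 6×12 / (7×48) = 1 − 72/336 ≈ 0.786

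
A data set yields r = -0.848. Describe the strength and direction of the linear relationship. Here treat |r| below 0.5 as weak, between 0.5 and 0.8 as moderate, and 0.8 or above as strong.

strong negative

r = -0.848 < 0 so the relationship is negative.
|r| = 0.848, which falls in the strong range.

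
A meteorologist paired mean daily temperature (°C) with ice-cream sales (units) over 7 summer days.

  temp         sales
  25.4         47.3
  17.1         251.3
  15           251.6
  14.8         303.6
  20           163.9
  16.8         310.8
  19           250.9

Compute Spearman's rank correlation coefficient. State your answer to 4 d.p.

Rank temp: 7, 4, 2, 1, 6, 3, 5
Rank sales: 1, 4, 5, 6, 2, 7, 3
d = rank(temp) − rank(sales): 6, 0, -3, -5, 4, -4, 2; Σd² = 106
ρ = 1 − 6Σd² / [n(n²−1)] = 1 − 6×106 / (7×48) = 1 − 636/336 ≈ -0.8929

-0.8929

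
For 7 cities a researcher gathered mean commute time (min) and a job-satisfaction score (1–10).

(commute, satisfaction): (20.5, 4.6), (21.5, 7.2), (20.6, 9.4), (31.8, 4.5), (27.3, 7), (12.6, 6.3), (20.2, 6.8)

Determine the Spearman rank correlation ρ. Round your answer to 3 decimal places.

Rank commute: 3, 5, 4, 7, 6, 1, 2
Rank satisfaction: 2, 6, 7, 1, 5, 3, 4
d = rank(commute) − rank(satisfaction): 1, -1, -3, 6, 1, -2, -2; Σd² = 56
ρ = 1 − 6Σd² / [n(n²−1)] = 1 − 6×56 / (7×48) = 1 − 336/336 ≈ 0.000

0.000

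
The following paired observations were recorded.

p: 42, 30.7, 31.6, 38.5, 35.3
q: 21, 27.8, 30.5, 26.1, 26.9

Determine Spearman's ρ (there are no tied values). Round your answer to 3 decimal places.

Rank p: 5, 1, 2, 4, 3
Rank q: 1, 4, 5, 2, 3
d = rank(p) − rank(q): 4, -3, -3, 2, 0; Σd² = 38
ρ = 1 − 6Σd² / [n(n²−1)] = 1 − 6×38 / (5×24) = 1 − 228/120 ≈ -0.900

-0.900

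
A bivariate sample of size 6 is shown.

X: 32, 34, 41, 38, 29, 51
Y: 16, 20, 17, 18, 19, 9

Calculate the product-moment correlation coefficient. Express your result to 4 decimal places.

-0.8362

n = 6, ΣX = 225, ΣY = 99, ΣX² = 8747, ΣY² = 1711, ΣXY = 3583
nΣXY − ΣXΣY = 21498 − 22275 = -777
nΣX² − (ΣX)² = 52482 − 50625 = 1857; nΣY² − (ΣY)² = 10266 − 9801 = 465
r = -777 / √(1857 × 465) = -777 / 929.2497 ≈ -0.8362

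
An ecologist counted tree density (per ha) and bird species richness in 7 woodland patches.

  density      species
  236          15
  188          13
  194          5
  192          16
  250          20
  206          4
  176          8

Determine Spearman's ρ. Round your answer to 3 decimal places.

Rank density: 6, 2, 4, 3, 7, 5, 1
Rank species: 5, 4, 2, 6, 7, 1, 3
d = rank(density) − rank(species): 1, -2, 2, -3, 0, 4, -2; Σd² = 38
ρ = 1 − 6Σd² / [n(n²−1)] = 1 − 6×38 / (7×48) = 1 − 228/336 ≈ 0.321

0.321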